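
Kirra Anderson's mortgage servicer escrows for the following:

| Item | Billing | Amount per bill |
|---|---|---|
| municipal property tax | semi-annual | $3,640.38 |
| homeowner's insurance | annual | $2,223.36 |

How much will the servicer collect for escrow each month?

$792.01

Municipal property tax: $3,640.38 × 2 = $7,280.76 per year
Homeowner's insurance: $2,223.36 per year
Total per year = $9,504.12
Base monthly escrow = $9,504.12 ÷ 12 = $792.01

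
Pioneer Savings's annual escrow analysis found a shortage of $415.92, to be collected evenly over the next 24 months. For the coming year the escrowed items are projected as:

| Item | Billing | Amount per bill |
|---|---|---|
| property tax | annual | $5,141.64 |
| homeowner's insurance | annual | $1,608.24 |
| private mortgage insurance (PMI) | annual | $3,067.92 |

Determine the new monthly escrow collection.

$835.48

Property tax: $5,141.64 per year
Homeowner's insurance: $1,608.24 per year
Private mortgage insurance (PMI): $3,067.92 per year
Yearly total = $9,817.80
Per month = $9,817.80 ÷ 12 = $818.15
Shortage per month = $415.92 ÷ 24 = $17.33
New monthly escrow = $818.15 + $17.33 = $835.48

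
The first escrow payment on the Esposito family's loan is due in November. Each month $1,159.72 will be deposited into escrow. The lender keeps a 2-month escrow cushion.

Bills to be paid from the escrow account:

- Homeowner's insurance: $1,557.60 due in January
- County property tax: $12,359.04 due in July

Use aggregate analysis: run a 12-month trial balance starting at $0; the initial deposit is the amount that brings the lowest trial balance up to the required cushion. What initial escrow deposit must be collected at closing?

Cushion = 2 × $1,159.72 = $2,319.44
Trial balance (start $0, +$1,159.72 each month, − disbursements):
  Nov: +$1,159.72 → $1,159.72
  Dec: +$1,159.72 → $2,319.44
  Jan: +$1,159.72 − $1,557.60 → $1,921.56
  Feb: +$1,159.72 → $3,081.28
  Mar: +$1,159.72 → $4,241.00
  Apr: +$1,159.72 → $5,400.72
  May: +$1,159.72 → $6,560.44
  Jun: +$1,159.72 → $7,720.16
  Jul: +$1,159.72 − $12,359.04 → -$3,479.16
  Aug: +$1,159.72 → -$2,319.44
  Sep: +$1,159.72 → -$1,159.72
  Oct: +$1,159.72 → $0.00
Lowest trial balance = -$3,479.16 (Jul)
Initial deposit = cushion − low point = $2,319.44 − (-$3,479.16) = $5,798.60

$5,798.60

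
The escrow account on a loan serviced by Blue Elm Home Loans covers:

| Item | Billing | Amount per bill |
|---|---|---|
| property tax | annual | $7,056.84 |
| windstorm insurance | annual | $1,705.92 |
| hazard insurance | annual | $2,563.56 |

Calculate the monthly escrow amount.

Property tax: $7,056.84 per year
Windstorm insurance: $1,705.92 per year
Hazard insurance: $2,563.56 per year
Combined annual = $7,056.84 + $1,705.92 + $2,563.56 = $11,326.32
Monthly escrow = $11,326.32 / 12 = $943.86

$943.86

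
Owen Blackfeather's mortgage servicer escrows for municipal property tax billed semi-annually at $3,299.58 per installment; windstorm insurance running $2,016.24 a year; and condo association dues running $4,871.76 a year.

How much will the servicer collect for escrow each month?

$1,123.93

Municipal property tax = $3,299.58 × 2 = $6,599.16
Windstorm insurance = $2,016.24
Condo association dues = $4,871.76
Combined annual = $13,487.16
Base monthly escrow = $13,487.16 ÷ 12 = $1,123.93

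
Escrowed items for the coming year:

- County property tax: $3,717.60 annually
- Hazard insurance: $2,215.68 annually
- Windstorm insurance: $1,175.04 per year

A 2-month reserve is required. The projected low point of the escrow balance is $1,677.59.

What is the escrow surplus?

$492.87

County property tax — $3,717.60/yr
Hazard insurance — $2,215.68/yr
Windstorm insurance — $1,175.04/yr
Total per year = $3,717.60 + $2,215.68 + $1,175.04 = $7,108.32
Monthly = $7,108.32 ÷ 12 = $592.36
Required reserve = 2 × $592.36 = $1,184.72
Excess over cushion: $1,677.59 − $1,184.72 = $492.87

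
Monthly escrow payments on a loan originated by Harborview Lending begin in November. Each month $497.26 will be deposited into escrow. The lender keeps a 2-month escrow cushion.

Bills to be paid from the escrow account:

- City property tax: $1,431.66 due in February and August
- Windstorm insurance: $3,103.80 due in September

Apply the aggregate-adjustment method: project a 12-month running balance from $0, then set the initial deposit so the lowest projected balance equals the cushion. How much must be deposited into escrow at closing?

$1,491.78

Cushion = 2 × $497.26 = $994.52
Trial balance (start $0, +$497.26 each month, − disbursements):
  Nov: +$497.26 → $497.26
  Dec: +$497.26 → $994.52
  Jan: +$497.26 → $1,491.78
  Feb: +$497.26 − $1,431.66 → $557.38
  Mar: +$497.26 → $1,054.64
  Apr: +$497.26 → $1,551.90
  May: +$497.26 → $2,049.16
  Jun: +$497.26 → $2,546.42
  Jul: +$497.26 → $3,043.68
  Aug: +$497.26 − $1,431.66 → $2,109.28
  Sep: +$497.26 − $3,103.80 → -$497.26
  Oct: +$497.26 → $0.00
Lowest trial balance = -$497.26 (Sep)
Initial deposit = cushion − low point = $994.52 − (-$497.26) = $1,491.78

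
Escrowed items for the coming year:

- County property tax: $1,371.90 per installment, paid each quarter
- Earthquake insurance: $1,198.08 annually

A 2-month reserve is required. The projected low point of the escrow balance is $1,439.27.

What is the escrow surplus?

County property tax — $1,371.90 × 4 = $5,487.60 per year
Earthquake insurance — $1,198.08 per year
Combined annual = $6,685.68
Monthly escrow = $6,685.68 ÷ 12 = $557.14
Required cushion = 2 × $557.14 = $1,114.28
Excess over cushion: $1,439.27 − $1,114.28 = $324.99

$324.99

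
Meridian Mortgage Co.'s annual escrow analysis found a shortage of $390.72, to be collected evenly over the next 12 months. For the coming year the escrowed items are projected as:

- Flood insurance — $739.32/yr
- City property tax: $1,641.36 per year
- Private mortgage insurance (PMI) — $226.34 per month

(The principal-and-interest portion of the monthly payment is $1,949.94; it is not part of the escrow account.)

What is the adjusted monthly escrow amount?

$457.29

Flood insurance — $739.32 annually
City property tax — $1,641.36 annually
Private mortgage insurance (PMI) — $226.34 × 12 = $2,716.08 annually
Total per year = $5,096.76
Monthly escrow = $5,096.76 ÷ 12 = $424.73
Monthly shortage recovery: $390.72 / 12 = $32.56
New monthly escrow = $424.73 + $32.56 = $457.29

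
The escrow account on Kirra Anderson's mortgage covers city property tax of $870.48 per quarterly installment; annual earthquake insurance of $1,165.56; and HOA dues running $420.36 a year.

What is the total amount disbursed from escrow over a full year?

$5,067.84

City property tax — $870.48 × 4 = $3,481.92/yr
Earthquake insurance — $1,165.56/yr
HOA dues — $420.36/yr
Total per year = $5,067.84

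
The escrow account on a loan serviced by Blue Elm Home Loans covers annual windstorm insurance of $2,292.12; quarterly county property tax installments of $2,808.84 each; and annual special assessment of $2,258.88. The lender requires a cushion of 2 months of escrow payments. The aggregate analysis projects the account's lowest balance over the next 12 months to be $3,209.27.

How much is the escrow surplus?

Windstorm insurance: $2,292.12 per year
County property tax: $2,808.84 × 4 = $11,235.36 per year
Special assessment: $2,258.88 per year
Annual escrow total = $2,292.12 + $11,235.36 + $2,258.88 = $15,786.36
Per month = $15,786.36 ÷ 12 = $1,315.53
Required reserve = 2 × $1,315.53 = $2,631.06
Surplus = $3,209.27 − $2,631.06 = $578.21

$578.21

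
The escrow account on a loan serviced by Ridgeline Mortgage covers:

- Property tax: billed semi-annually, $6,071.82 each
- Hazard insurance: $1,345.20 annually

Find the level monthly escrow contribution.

Property tax — $6,071.82 × 2 = $12,143.64 per year
Hazard insurance — $1,345.20 per year
Annual escrow total = $13,488.84
Monthly escrow = $13,488.84 ÷ 12 = $1,124.07

$1,124.07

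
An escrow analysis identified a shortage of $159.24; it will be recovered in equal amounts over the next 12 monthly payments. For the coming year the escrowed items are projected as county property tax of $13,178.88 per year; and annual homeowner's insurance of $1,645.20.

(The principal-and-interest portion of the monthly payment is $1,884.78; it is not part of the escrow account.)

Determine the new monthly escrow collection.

County property tax — $13,178.88 annually
Homeowner's insurance — $1,645.20 annually
Combined annual = $14,824.08
Monthly escrow = $14,824.08 / 12 = $1,235.34
Shortage per month = $159.24 / 12 = $13.27
Adjusted monthly = $1,235.34 + $13.27 = $1,248.61

$1,248.61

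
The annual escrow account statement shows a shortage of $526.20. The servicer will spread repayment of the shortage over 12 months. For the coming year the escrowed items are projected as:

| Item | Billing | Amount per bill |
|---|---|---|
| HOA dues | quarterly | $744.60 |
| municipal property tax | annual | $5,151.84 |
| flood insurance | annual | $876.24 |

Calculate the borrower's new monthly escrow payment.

HOA dues — $744.60 × 4 = $2,978.40 annually
Municipal property tax — $5,151.84 annually
Flood insurance — $876.24 annually
Yearly total = $2,978.40 + $5,151.84 + $876.24 = $9,006.48
Base monthly escrow = $9,006.48 / 12 = $750.54
Shortage per month = $526.20 / 12 = $43.85
Adjusted monthly = $750.54 + $43.85 = $794.39

$794.39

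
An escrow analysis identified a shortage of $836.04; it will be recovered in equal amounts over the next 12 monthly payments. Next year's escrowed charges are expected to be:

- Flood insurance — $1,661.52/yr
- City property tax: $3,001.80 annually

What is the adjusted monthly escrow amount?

Flood insurance = $1,661.52
City property tax = $3,001.80
Annual escrow total = $4,663.32
Monthly escrow = $4,663.32 ÷ 12 = $388.61
Monthly shortage recovery: $836.04 ÷ 12 = $69.67
Adjusted monthly = $388.61 + $69.67 = $458.28

$458.28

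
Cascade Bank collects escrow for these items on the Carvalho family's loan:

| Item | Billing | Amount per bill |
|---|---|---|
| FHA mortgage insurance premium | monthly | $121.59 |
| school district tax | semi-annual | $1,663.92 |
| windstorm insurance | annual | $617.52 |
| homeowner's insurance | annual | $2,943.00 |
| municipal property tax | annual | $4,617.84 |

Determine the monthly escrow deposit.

FHA mortgage insurance premium = $121.59 × 12 = $1,459.08 annually
School district tax = $1,663.92 × 2 = $3,327.84 annually
Windstorm insurance = $617.52 annually
Homeowner's insurance = $2,943.00 annually
Municipal property tax = $4,617.84 annually
Total per year = $1,459.08 + $3,327.84 + $617.52 + $2,943.00 + $4,617.84 = $12,965.28
Monthly = $12,965.28 ÷ 12 = $1,080.44

$1,080.44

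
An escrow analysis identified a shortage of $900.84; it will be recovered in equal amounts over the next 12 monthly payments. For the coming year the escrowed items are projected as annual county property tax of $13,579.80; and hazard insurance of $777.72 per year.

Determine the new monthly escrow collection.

County property tax = $13,579.80 annually
Hazard insurance = $777.72 annually
Yearly total = $13,579.80 + $777.72 = $14,357.52
Per month = $14,357.52 ÷ 12 = $1,196.46
Shortage per month = $900.84 ÷ 12 = $75.07
New monthly escrow = $1,196.46 + $75.07 = $1,271.53

$1,271.53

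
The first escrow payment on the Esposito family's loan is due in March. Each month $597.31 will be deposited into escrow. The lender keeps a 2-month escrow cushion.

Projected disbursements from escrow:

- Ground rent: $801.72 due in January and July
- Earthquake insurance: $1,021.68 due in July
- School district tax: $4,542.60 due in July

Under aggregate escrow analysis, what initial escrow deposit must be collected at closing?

$4,574.07

Cushion = 2 × $597.31 = $1,194.62
Trial balance (start $0, +$597.31 each month, − disbursements):
  Mar: +$597.31 → $597.31
  Apr: +$597.31 → $1,194.62
  May: +$597.31 → $1,791.93
  Jun: +$597.31 → $2,389.24
  Jul: +$597.31 − $6,366.00 → -$3,379.45
  Aug: +$597.31 → -$2,782.14
  Sep: +$597.31 → -$2,184.83
  Oct: +$597.31 → -$1,587.52
  Nov: +$597.31 → -$990.21
  Dec: +$597.31 → -$392.90
  Jan: +$597.31 − $801.72 → -$597.31
  Feb: +$597.31 → $0.00
Lowest trial balance = -$3,379.45 (Jul)
Initial deposit = cushion − low point = $1,194.62 − (-$3,379.45) = $4,574.07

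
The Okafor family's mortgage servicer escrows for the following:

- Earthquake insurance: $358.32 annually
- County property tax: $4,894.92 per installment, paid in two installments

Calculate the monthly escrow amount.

$845.68

Earthquake insurance: $358.32/yr
County property tax: $4,894.92 × 2 = $9,789.84/yr
Combined annual = $358.32 + $9,789.84 = $10,148.16
Monthly escrow = $10,148.16 ÷ 12 = $845.68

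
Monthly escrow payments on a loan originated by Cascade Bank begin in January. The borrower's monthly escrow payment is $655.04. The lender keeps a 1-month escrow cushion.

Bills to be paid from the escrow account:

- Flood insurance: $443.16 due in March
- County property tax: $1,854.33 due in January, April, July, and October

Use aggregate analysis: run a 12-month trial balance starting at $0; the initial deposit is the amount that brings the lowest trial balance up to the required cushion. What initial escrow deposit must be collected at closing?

$2,186.70

Cushion = 1 × $655.04 = $655.04
Trial balance (start $0, +$655.04 each month, − disbursements):
  Jan: +$655.04 − $1,854.33 → -$1,199.29
  Feb: +$655.04 → -$544.25
  Mar: +$655.04 − $443.16 → -$332.37
  Apr: +$655.04 − $1,854.33 → -$1,531.66
  May: +$655.04 → -$876.62
  Jun: +$655.04 → -$221.58
  Jul: +$655.04 − $1,854.33 → -$1,420.87
  Aug: +$655.04 → -$765.83
  Sep: +$655.04 → -$110.79
  Oct: +$655.04 − $1,854.33 → -$1,310.08
  Nov: +$655.04 → -$655.04
  Dec: +$655.04 → $0.00
Lowest trial balance = -$1,531.66 (Apr)
Initial deposit = cushion − low point = $655.04 − (-$1,531.66) = $2,186.70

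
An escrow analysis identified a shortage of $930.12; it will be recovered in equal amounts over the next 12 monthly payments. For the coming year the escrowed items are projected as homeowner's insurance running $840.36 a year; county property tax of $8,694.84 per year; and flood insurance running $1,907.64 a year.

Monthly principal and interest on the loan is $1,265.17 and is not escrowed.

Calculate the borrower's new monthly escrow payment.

$1,031.08

Homeowner's insurance — $840.36 per year
County property tax — $8,694.84 per year
Flood insurance — $1,907.64 per year
Combined annual = $11,442.84
Monthly escrow = $11,442.84 / 12 = $953.57
Monthly shortage recovery: $930.12 ÷ 12 = $77.51
New monthly escrow = $953.57 + $77.51 = $1,031.08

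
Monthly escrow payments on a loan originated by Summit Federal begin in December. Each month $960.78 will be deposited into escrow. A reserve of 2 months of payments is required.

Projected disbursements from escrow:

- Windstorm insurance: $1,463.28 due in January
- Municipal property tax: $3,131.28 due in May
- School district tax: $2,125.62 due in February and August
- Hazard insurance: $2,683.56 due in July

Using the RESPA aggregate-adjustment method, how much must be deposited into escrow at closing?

$4,803.90

Cushion = 2 × $960.78 = $1,921.56
Trial balance (start $0, +$960.78 each month, − disbursements):
  Dec: +$960.78 → $960.78
  Jan: +$960.78 − $1,463.28 → $458.28
  Feb: +$960.78 − $2,125.62 → -$706.56
  Mar: +$960.78 → $254.22
  Apr: +$960.78 → $1,215.00
  May: +$960.78 − $3,131.28 → -$955.50
  Jun: +$960.78 → $5.28
  Jul: +$960.78 − $2,683.56 → -$1,717.50
  Aug: +$960.78 − $2,125.62 → -$2,882.34
  Sep: +$960.78 → -$1,921.56
  Oct: +$960.78 → -$960.78
  Nov: +$960.78 → $0.00
Lowest trial balance = -$2,882.34 (Aug)
Initial deposit = cushion − low point = $1,921.56 − (-$2,882.34) = $4,803.90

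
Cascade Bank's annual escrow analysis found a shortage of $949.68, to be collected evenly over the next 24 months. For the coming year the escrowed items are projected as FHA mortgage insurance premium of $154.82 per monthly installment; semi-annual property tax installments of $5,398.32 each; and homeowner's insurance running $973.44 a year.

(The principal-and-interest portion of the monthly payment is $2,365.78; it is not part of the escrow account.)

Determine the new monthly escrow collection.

FHA mortgage insurance premium — $154.82 × 12 = $1,857.84/yr
Property tax — $5,398.32 × 2 = $10,796.64/yr
Homeowner's insurance — $973.44/yr
Yearly total = $1,857.84 + $10,796.64 + $973.44 = $13,627.92
Per month = $13,627.92 / 12 = $1,135.66
Shortage per month = $949.68 ÷ 24 = $39.57
New monthly escrow = $1,135.66 + $39.57 = $1,175.23

$1,175.23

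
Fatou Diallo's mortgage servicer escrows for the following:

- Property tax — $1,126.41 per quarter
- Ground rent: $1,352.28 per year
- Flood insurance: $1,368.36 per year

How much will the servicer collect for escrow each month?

$602.19

Property tax = $1,126.41 × 4 = $4,505.64 per year
Ground rent = $1,352.28 per year
Flood insurance = $1,368.36 per year
Yearly total = $4,505.64 + $1,352.28 + $1,368.36 = $7,226.28
Monthly = $7,226.28 ÷ 12 = $602.19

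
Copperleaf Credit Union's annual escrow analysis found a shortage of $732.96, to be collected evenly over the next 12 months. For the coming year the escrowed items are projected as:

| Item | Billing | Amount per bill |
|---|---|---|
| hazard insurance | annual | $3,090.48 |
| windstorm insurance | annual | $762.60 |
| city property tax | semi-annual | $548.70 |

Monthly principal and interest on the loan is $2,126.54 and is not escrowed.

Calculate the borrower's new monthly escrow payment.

$473.62

Hazard insurance = $3,090.48 annually
Windstorm insurance = $762.60 annually
City property tax = $548.70 × 2 = $1,097.40 annually
Total per year = $3,090.48 + $762.60 + $1,097.40 = $4,950.48
Monthly = $4,950.48 ÷ 12 = $412.54
Monthly shortage recovery: $732.96 / 12 = $61.08
New monthly escrow = $412.54 + $61.08 = $473.62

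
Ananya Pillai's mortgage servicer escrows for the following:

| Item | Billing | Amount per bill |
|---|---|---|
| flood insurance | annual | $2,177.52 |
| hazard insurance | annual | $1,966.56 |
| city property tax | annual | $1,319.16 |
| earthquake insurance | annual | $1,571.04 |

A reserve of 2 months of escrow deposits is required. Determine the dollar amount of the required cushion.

Flood insurance: $2,177.52 annually
Hazard insurance: $1,966.56 annually
City property tax: $1,319.16 annually
Earthquake insurance: $1,571.04 annually
Combined annual = $2,177.52 + $1,966.56 + $1,319.16 + $1,571.04 = $7,034.28
Monthly escrow = $7,034.28 / 12 = $586.19
Reserve = 2 × $586.19 = $1,172.38

$1,172.38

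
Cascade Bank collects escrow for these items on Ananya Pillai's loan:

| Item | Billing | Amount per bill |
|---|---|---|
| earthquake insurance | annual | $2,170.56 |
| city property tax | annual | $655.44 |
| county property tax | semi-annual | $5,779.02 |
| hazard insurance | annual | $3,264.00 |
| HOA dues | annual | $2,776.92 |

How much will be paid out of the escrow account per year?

Earthquake insurance — $2,170.56
City property tax — $655.44
County property tax — $5,779.02 × 2 = $11,558.04
Hazard insurance — $3,264.00
HOA dues — $2,776.92
Annual escrow total = $2,170.56 + $655.44 + $11,558.04 + $3,264.00 + $2,776.92 = $20,424.96

$20,424.96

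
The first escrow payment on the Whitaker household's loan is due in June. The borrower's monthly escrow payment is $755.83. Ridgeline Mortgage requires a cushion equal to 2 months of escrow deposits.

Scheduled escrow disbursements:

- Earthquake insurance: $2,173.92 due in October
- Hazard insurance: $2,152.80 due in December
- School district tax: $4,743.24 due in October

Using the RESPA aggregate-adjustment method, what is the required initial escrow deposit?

$5,290.81

Cushion = 2 × $755.83 = $1,511.66
Trial balance (start $0, +$755.83 each month, − disbursements):
  Jun: +$755.83 → $755.83
  Jul: +$755.83 → $1,511.66
  Aug: +$755.83 → $2,267.49
  Sep: +$755.83 → $3,023.32
  Oct: +$755.83 − $6,917.16 → -$3,138.01
  Nov: +$755.83 → -$2,382.18
  Dec: +$755.83 − $2,152.80 → -$3,779.15
  Jan: +$755.83 → -$3,023.32
  Feb: +$755.83 → -$2,267.49
  Mar: +$755.83 → -$1,511.66
  Apr: +$755.83 → -$755.83
  May: +$755.83 → $0.00
Lowest trial balance = -$3,779.15 (Dec)
Initial deposit = cushion − low point = $1,511.66 − (-$3,779.15) = $5,290.81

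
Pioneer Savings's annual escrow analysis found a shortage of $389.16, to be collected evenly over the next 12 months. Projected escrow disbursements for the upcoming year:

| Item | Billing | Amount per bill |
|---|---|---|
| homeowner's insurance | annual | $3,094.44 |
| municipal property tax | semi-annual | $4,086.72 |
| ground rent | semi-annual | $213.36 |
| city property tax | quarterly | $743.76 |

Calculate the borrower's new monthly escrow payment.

$1,254.90

Homeowner's insurance — $3,094.44 per year
Municipal property tax — $4,086.72 × 2 = $8,173.44 per year
Ground rent — $213.36 × 2 = $426.72 per year
City property tax — $743.76 × 4 = $2,975.04 per year
Total annual escrow = $3,094.44 + $8,173.44 + $426.72 + $2,975.04 = $14,669.64
Per month = $14,669.64 / 12 = $1,222.47
Shortage spread = $389.16 / 12 = $32.43/mo
New monthly escrow = $1,222.47 + $32.43 = $1,254.90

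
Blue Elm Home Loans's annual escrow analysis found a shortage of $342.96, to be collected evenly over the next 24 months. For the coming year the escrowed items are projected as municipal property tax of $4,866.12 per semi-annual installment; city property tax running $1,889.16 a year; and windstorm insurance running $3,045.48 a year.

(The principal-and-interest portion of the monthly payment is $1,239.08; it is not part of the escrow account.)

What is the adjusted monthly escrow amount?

$1,236.53

Municipal property tax — $4,866.12 × 2 = $9,732.24 per year
City property tax — $1,889.16 per year
Windstorm insurance — $3,045.48 per year
Annual escrow total = $9,732.24 + $1,889.16 + $3,045.48 = $14,666.88
Monthly = $14,666.88 / 12 = $1,222.24
Monthly shortage recovery: $342.96 / 24 = $14.29
Adjusted monthly = $1,222.24 + $14.29 = $1,236.53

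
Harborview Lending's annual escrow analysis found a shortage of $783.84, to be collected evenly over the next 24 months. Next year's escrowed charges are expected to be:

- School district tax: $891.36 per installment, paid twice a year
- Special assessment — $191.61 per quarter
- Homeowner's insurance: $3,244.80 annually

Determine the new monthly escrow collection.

School district tax = $891.36 × 2 = $1,782.72 annually
Special assessment = $191.61 × 4 = $766.44 annually
Homeowner's insurance = $3,244.80 annually
Total per year = $1,782.72 + $766.44 + $3,244.80 = $5,793.96
Base monthly escrow = $5,793.96 ÷ 12 = $482.83
Monthly shortage recovery: $783.84 / 24 = $32.66
Adjusted monthly = $482.83 + $32.66 = $515.49

$515.49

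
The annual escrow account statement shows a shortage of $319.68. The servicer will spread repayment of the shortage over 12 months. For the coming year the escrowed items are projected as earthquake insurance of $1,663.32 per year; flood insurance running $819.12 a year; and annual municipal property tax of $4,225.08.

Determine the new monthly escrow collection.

Earthquake insurance: $1,663.32 annually
Flood insurance: $819.12 annually
Municipal property tax: $4,225.08 annually
Annual escrow total = $1,663.32 + $819.12 + $4,225.08 = $6,707.52
Base monthly escrow = $6,707.52 ÷ 12 = $558.96
Monthly shortage recovery: $319.68 ÷ 12 = $26.64
Adjusted monthly = $558.96 + $26.64 = $585.60

$585.60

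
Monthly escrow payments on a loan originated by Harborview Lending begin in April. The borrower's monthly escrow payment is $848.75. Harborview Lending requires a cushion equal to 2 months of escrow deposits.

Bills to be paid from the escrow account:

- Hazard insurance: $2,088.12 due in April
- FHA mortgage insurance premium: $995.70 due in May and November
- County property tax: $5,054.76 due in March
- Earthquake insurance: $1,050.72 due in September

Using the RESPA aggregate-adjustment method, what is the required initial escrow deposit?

Cushion = 2 × $848.75 = $1,697.50
Trial balance (start $0, +$848.75 each month, − disbursements):
  Apr: +$848.75 − $2,088.12 → -$1,239.37
  May: +$848.75 − $995.70 → -$1,386.32
  Jun: +$848.75 → -$537.57
  Jul: +$848.75 → $311.18
  Aug: +$848.75 → $1,159.93
  Sep: +$848.75 − $1,050.72 → $957.96
  Oct: +$848.75 → $1,806.71
  Nov: +$848.75 − $995.70 → $1,659.76
  Dec: +$848.75 → $2,508.51
  Jan: +$848.75 → $3,357.26
  Feb: +$848.75 → $4,206.01
  Mar: +$848.75 − $5,054.76 → $0.00
Lowest trial balance = -$1,386.32 (May)
Initial deposit = cushion − low point = $1,697.50 − (-$1,386.32) = $3,083.82

$3,083.82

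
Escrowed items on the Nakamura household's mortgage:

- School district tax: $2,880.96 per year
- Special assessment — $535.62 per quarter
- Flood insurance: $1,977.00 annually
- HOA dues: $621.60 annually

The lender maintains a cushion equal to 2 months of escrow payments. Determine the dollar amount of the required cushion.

$1,270.34

School district tax — $2,880.96 per year
Special assessment — $535.62 × 4 = $2,142.48 per year
Flood insurance — $1,977.00 per year
HOA dues — $621.60 per year
Annual escrow total = $2,880.96 + $2,142.48 + $1,977.00 + $621.60 = $7,622.04
Monthly = $7,622.04 / 12 = $635.17
Cushion = 2 × $635.17 = $1,270.34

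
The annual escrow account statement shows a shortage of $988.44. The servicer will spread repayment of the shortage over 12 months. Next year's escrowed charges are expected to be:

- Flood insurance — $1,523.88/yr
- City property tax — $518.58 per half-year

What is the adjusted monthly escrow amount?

Flood insurance = $1,523.88
City property tax = $518.58 × 2 = $1,037.16
Total annual escrow = $1,523.88 + $1,037.16 = $2,561.04
Monthly = $2,561.04 / 12 = $213.42
Shortage spread = $988.44 ÷ 12 = $82.37/mo
New monthly escrow = $213.42 + $82.37 = $295.79

$295.79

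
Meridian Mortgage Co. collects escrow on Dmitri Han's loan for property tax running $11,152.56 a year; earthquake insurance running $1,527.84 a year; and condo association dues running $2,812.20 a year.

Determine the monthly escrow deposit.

Property tax: $11,152.56
Earthquake insurance: $1,527.84
Condo association dues: $2,812.20
Total per year = $11,152.56 + $1,527.84 + $2,812.20 = $15,492.60
Monthly = $15,492.60 ÷ 12 = $1,291.05

$1,291.05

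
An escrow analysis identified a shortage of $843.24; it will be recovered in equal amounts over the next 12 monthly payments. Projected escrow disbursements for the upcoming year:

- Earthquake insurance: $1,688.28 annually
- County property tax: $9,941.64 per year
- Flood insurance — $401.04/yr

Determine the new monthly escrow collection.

$1,072.85

Earthquake insurance = $1,688.28 annually
County property tax = $9,941.64 annually
Flood insurance = $401.04 annually
Total annual escrow = $1,688.28 + $9,941.64 + $401.04 = $12,030.96
Per month = $12,030.96 ÷ 12 = $1,002.58
Monthly shortage recovery: $843.24 / 12 = $70.27
New monthly escrow = $1,002.58 + $70.27 = $1,072.85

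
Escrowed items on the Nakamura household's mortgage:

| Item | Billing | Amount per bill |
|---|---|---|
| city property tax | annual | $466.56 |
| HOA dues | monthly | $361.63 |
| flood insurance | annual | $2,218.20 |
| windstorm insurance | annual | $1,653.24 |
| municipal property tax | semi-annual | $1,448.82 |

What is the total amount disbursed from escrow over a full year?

City property tax — $466.56 annually
HOA dues — $361.63 × 12 = $4,339.56 annually
Flood insurance — $2,218.20 annually
Windstorm insurance — $1,653.24 annually
Municipal property tax — $1,448.82 × 2 = $2,897.64 annually
Annual escrow total = $466.56 + $4,339.56 + $2,218.20 + $1,653.24 + $2,897.64 = $11,575.20

$11,575.20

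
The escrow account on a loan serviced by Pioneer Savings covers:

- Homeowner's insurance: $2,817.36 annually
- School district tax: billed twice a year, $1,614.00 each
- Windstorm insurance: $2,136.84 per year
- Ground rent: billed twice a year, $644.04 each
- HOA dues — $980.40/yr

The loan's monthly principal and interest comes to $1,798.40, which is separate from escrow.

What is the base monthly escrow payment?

$870.89

Homeowner's insurance — $2,817.36/yr
School district tax — $1,614.00 × 2 = $3,228.00/yr
Windstorm insurance — $2,136.84/yr
Ground rent — $644.04 × 2 = $1,288.08/yr
HOA dues — $980.40/yr
Total annual escrow = $2,817.36 + $3,228.00 + $2,136.84 + $1,288.08 + $980.40 = $10,450.68
Per month = $10,450.68 ÷ 12 = $870.89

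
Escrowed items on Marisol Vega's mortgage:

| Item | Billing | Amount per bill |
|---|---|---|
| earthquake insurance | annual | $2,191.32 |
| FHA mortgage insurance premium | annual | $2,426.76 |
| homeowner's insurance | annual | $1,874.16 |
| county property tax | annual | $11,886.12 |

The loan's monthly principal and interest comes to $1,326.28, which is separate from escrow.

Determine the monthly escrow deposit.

Earthquake insurance — $2,191.32 annually
FHA mortgage insurance premium — $2,426.76 annually
Homeowner's insurance — $1,874.16 annually
County property tax — $11,886.12 annually
Total per year = $2,191.32 + $2,426.76 + $1,874.16 + $11,886.12 = $18,378.36
Monthly = $18,378.36 / 12 = $1,531.53

$1,531.53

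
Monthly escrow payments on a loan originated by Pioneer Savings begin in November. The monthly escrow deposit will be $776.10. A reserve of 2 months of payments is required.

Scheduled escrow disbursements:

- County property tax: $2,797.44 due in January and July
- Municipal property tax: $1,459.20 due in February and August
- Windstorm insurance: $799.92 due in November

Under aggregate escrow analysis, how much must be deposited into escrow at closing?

$3,504.36

Cushion = 2 × $776.10 = $1,552.20
Trial balance (start $0, +$776.10 each month, − disbursements):
  Nov: +$776.10 − $799.92 → -$23.82
  Dec: +$776.10 → $752.28
  Jan: +$776.10 − $2,797.44 → -$1,269.06
  Feb: +$776.10 − $1,459.20 → -$1,952.16
  Mar: +$776.10 → -$1,176.06
  Apr: +$776.10 → -$399.96
  May: +$776.10 → $376.14
  Jun: +$776.10 → $1,152.24
  Jul: +$776.10 − $2,797.44 → -$869.10
  Aug: +$776.10 − $1,459.20 → -$1,552.20
  Sep: +$776.10 → -$776.10
  Oct: +$776.10 → $0.00
Lowest trial balance = -$1,952.16 (Feb)
Initial deposit = cushion − low point = $1,552.20 − (-$1,952.16) = $3,504.36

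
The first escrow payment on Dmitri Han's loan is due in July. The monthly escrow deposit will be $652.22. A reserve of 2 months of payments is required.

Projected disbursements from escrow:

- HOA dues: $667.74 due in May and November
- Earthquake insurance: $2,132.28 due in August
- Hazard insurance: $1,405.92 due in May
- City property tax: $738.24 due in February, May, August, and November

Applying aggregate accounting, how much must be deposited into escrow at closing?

Cushion = 2 × $652.22 = $1,304.44
Trial balance (start $0, +$652.22 each month, − disbursements):
  Jul: +$652.22 → $652.22
  Aug: +$652.22 − $2,870.52 → -$1,566.08
  Sep: +$652.22 → -$913.86
  Oct: +$652.22 → -$261.64
  Nov: +$652.22 − $1,405.98 → -$1,015.40
  Dec: +$652.22 → -$363.18
  Jan: +$652.22 → $289.04
  Feb: +$652.22 − $738.24 → $203.02
  Mar: +$652.22 → $855.24
  Apr: +$652.22 → $1,507.46
  May: +$652.22 − $2,811.90 → -$652.22
  Jun: +$652.22 → $0.00
Lowest trial balance = -$1,566.08 (Aug)
Initial deposit = cushion − low point = $1,304.44 − (-$1,566.08) = $2,870.52

$2,870.52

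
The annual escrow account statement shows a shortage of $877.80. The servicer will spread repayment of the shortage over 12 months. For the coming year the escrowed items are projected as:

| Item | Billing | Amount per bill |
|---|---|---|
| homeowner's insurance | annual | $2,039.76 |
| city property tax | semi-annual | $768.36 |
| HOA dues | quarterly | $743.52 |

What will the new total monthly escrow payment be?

$619.03

Homeowner's insurance — $2,039.76 per year
City property tax — $768.36 × 2 = $1,536.72 per year
HOA dues — $743.52 × 4 = $2,974.08 per year
Combined annual = $6,550.56
Monthly escrow = $6,550.56 ÷ 12 = $545.88
Shortage spread = $877.80 ÷ 12 = $73.15/mo
Adjusted monthly = $545.88 + $73.15 = $619.03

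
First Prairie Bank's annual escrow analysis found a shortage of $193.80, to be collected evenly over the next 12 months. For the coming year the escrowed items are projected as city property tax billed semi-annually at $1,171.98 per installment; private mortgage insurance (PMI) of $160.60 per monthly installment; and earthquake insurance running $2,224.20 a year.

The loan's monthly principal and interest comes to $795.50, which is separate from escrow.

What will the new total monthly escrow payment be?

City property tax: $1,171.98 × 2 = $2,343.96
Private mortgage insurance (PMI): $160.60 × 12 = $1,927.20
Earthquake insurance: $2,224.20
Total annual escrow = $2,343.96 + $1,927.20 + $2,224.20 = $6,495.36
Monthly = $6,495.36 ÷ 12 = $541.28
Monthly shortage recovery: $193.80 ÷ 12 = $16.15
Adjusted monthly = $541.28 + $16.15 = $557.43

$557.43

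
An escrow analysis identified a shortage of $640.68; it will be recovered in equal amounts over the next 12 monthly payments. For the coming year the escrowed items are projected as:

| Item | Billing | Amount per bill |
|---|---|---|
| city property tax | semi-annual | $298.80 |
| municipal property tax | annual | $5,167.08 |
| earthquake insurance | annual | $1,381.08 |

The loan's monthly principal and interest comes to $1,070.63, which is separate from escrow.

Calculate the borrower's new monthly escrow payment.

$648.87

City property tax — $298.80 × 2 = $597.60/yr
Municipal property tax — $5,167.08/yr
Earthquake insurance — $1,381.08/yr
Total per year = $7,145.76
Base monthly escrow = $7,145.76 / 12 = $595.48
Shortage spread = $640.68 ÷ 12 = $53.39/mo
Adjusted monthly = $595.48 + $53.39 = $648.87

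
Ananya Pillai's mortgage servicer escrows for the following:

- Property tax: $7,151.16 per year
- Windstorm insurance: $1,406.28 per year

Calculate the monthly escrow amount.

Property tax — $7,151.16 annually
Windstorm insurance — $1,406.28 annually
Combined annual = $7,151.16 + $1,406.28 = $8,557.44
Monthly = $8,557.44 / 12 = $713.12

$713.12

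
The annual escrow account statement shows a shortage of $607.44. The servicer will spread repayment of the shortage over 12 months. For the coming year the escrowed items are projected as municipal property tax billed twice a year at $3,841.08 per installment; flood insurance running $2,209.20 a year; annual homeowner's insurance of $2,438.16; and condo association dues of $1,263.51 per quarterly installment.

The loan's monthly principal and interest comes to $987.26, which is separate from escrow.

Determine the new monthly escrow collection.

Municipal property tax = $3,841.08 × 2 = $7,682.16
Flood insurance = $2,209.20
Homeowner's insurance = $2,438.16
Condo association dues = $1,263.51 × 4 = $5,054.04
Total per year = $7,682.16 + $2,209.20 + $2,438.16 + $5,054.04 = $17,383.56
Base monthly escrow = $17,383.56 ÷ 12 = $1,448.63
Shortage spread = $607.44 ÷ 12 = $50.62/mo
Adjusted monthly = $1,448.63 + $50.62 = $1,499.25

$1,499.25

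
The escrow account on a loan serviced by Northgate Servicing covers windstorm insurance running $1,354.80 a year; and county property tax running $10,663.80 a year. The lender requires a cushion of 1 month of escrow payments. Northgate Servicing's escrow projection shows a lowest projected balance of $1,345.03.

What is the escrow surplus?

Windstorm insurance — $1,354.80 per year
County property tax — $10,663.80 per year
Combined annual = $1,354.80 + $10,663.80 = $12,018.60
Per month = $12,018.60 / 12 = $1,001.55
Cushion = 1 × $1,001.55 = $1,001.55
Excess over cushion: $1,345.03 − $1,001.55 = $343.48

$343.48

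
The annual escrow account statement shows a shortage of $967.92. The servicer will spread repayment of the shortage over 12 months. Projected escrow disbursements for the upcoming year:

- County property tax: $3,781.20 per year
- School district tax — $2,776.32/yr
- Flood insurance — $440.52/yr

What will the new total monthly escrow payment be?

$663.83

County property tax = $3,781.20
School district tax = $2,776.32
Flood insurance = $440.52
Yearly total = $3,781.20 + $2,776.32 + $440.52 = $6,998.04
Monthly escrow = $6,998.04 / 12 = $583.17
Shortage per month = $967.92 ÷ 12 = $80.66
Adjusted monthly = $583.17 + $80.66 = $663.83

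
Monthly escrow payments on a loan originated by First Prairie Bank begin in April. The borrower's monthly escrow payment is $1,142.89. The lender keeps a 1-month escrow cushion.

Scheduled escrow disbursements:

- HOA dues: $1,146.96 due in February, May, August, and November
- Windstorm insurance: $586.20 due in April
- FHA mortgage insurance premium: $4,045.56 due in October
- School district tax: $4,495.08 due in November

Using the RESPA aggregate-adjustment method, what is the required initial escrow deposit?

$4,567.49

Cushion = 1 × $1,142.89 = $1,142.89
Trial balance (start $0, +$1,142.89 each month, − disbursements):
  Apr: +$1,142.89 − $586.20 → $556.69
  May: +$1,142.89 − $1,146.96 → $552.62
  Jun: +$1,142.89 → $1,695.51
  Jul: +$1,142.89 → $2,838.40
  Aug: +$1,142.89 − $1,146.96 → $2,834.33
  Sep: +$1,142.89 → $3,977.22
  Oct: +$1,142.89 − $4,045.56 → $1,074.55
  Nov: +$1,142.89 − $5,642.04 → -$3,424.60
  Dec: +$1,142.89 → -$2,281.71
  Jan: +$1,142.89 → -$1,138.82
  Feb: +$1,142.89 − $1,146.96 → -$1,142.89
  Mar: +$1,142.89 → $0.00
Lowest trial balance = -$3,424.60 (Nov)
Initial deposit = cushion − low point = $1,142.89 − (-$3,424.60) = $4,567.49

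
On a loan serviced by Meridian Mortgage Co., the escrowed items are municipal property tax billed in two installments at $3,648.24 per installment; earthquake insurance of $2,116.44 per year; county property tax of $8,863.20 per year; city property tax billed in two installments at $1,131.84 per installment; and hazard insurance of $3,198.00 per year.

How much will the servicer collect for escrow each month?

$1,978.15

Municipal property tax: $3,648.24 × 2 = $7,296.48 per year
Earthquake insurance: $2,116.44 per year
County property tax: $8,863.20 per year
City property tax: $1,131.84 × 2 = $2,263.68 per year
Hazard insurance: $3,198.00 per year
Total per year = $23,737.80
Monthly escrow = $23,737.80 / 12 = $1,978.15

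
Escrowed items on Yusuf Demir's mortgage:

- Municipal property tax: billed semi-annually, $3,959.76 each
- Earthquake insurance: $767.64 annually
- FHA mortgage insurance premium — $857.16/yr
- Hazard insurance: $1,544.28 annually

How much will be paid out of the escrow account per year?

Municipal property tax: $3,959.76 × 2 = $7,919.52/yr
Earthquake insurance: $767.64/yr
FHA mortgage insurance premium: $857.16/yr
Hazard insurance: $1,544.28/yr
Total annual escrow = $7,919.52 + $767.64 + $857.16 + $1,544.28 = $11,088.60

$11,088.60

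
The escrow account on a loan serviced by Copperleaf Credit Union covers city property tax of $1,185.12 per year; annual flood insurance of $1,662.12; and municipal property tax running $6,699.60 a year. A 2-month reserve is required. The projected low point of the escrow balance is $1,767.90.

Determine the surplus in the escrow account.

City property tax = $1,185.12/yr
Flood insurance = $1,662.12/yr
Municipal property tax = $6,699.60/yr
Annual escrow total = $1,185.12 + $1,662.12 + $6,699.60 = $9,546.84
Per month = $9,546.84 / 12 = $795.57
Cushion = 2 × $795.57 = $1,591.14
Surplus = $1,767.90 − $1,591.14 = $176.76

$176.76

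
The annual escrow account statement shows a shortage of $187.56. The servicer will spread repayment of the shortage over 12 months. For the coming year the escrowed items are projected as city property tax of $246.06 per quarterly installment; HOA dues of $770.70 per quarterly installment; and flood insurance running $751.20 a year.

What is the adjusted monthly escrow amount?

$417.15

City property tax — $246.06 × 4 = $984.24 per year
HOA dues — $770.70 × 4 = $3,082.80 per year
Flood insurance — $751.20 per year
Combined annual = $984.24 + $3,082.80 + $751.20 = $4,818.24
Per month = $4,818.24 ÷ 12 = $401.52
Shortage spread = $187.56 / 12 = $15.63/mo
Adjusted monthly = $401.52 + $15.63 = $417.15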